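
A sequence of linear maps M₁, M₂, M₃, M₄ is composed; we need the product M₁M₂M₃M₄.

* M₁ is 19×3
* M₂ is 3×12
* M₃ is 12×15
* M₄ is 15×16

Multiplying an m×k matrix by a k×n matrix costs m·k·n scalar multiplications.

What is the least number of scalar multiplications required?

2172

Adjacent pairs: M₁M₂ = 19·3·12 = 684; M₂M₃ = 3·12·15 = 540; M₃M₄ = 12·15·16 = 2880.
Length 3: M₁..M₃: k=1: 0+540+19·3·15=1395; k=2: 684+0+19·12·15=4104 → min 1395 | M₂..M₄: k=2: 0+2880+3·12·16=3456; k=3: 540+0+3·15·16=1260 → min 1260.
Length 4: M₁..M₄: k=1: 0+1260+19·3·16=2172; k=2: 684+2880+19·12·16=7212; k=3: 1395+0+19·15·16=5955 → min 2172.
Optimal order: (M₁((M₂M₃)M₄)) with cost 2172.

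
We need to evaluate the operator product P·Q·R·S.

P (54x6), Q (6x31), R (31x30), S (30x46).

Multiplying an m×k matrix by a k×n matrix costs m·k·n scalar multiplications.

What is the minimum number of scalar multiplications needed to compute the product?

Adjacent pairs: PQ = 54·6·31 = 10044; QR = 6·31·30 = 5580; RS = 31·30·46 = 42780.
Length 3: P..R: k=1: 0+5580+54·6·30=15300; k=2: 10044+0+54·31·30=60264 → min 15300 | Q..S: k=2: 0+42780+6·31·46=51336; k=3: 5580+0+6·30·46=13860 → min 13860.
Length 4: P..S: k=1: 0+13860+54·6·46=28764; k=2: 10044+42780+54·31·46=129828; k=3: 15300+0+54·30·46=89820 → min 28764.
Optimal order: (P·((Q·R)·S)) with cost 28764.

28764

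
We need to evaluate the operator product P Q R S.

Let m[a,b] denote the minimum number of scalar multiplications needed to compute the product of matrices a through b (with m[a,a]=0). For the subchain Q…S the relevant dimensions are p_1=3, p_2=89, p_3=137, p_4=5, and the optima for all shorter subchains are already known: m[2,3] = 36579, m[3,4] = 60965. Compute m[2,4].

38634

m[2,4] = min over k∈[2,3] of m[2,k]+m[k+1,4]+p_{1}·p_k·p_{4}.
k=2: 0 + 60965 + 3·89·5 = 62300; k=3: 36579 + 0 + 3·137·5 = 38634.
Minimum: 38634 at k=3.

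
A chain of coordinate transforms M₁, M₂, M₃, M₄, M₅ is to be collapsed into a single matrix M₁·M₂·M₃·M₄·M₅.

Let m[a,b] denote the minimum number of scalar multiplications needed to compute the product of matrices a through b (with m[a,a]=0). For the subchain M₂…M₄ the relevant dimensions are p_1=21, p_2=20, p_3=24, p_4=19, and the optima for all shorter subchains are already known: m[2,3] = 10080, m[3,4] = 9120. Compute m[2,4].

17100

m[2,4] = min over k∈[2,3] of m[2,k]+m[k+1,4]+p_{1}·p_k·p_{4}.
k=2: 0 + 9120 + 21·20·19 = 17100; k=3: 10080 + 0 + 21·24·19 = 19656.
Minimum: 17100 at k=2.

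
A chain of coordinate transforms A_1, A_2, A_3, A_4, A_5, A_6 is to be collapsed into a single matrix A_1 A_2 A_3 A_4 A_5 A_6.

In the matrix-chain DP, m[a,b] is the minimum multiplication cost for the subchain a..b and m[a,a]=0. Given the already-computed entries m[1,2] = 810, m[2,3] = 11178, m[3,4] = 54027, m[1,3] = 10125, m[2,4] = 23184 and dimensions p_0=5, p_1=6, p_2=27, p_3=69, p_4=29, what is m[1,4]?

m[1,4] = min over k∈[1,3] of m[1,k]+m[k+1,4]+p_{0}·p_k·p_{4}.
k=1: 0 + 23184 + 5·6·29 = 24054; k=2: 810 + 54027 + 5·27·29 = 58752; k=3: 10125 + 0 + 5·69·29 = 20130.
Minimum: 20130 at k=3.

20130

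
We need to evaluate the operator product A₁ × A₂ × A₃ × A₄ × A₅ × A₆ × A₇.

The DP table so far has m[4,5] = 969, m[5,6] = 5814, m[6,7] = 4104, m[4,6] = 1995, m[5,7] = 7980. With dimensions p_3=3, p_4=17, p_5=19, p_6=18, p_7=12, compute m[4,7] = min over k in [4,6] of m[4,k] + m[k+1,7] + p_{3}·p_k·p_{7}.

2643

m[4,7] = min over k∈[4,6] of m[4,k]+m[k+1,7]+p_{3}·p_k·p_{7}.
k=4: 0 + 7980 + 3·17·12 = 8592; k=5: 969 + 4104 + 3·19·12 = 5757; k=6: 1995 + 0 + 3·18·12 = 2643.
Minimum: 2643 at k=6.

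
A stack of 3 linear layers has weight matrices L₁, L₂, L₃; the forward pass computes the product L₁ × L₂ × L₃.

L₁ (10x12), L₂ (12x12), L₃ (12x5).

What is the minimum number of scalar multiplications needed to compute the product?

1320

Order (L₁ × (L₂ × L₃)): (L₂ × L₃): 12×12 by 12×5 → 12×5, cost 12·12·5 = 720; (L₁ × (L₂ × L₃)): 10×12 by 12×5 → 10×5, cost 10·12·5 = 600; cumulative 1320. Total 1320.
Order ((L₁ × L₂) × L₃): (L₁ × L₂): 10×12 by 12×12 → 10×12, cost 10·12·12 = 1440; ((L₁ × L₂) × L₃): 10×12 by 12×5 → 10×5, cost 10·12·5 = 600; cumulative 2040. Total 2040.
Minimum: 1320.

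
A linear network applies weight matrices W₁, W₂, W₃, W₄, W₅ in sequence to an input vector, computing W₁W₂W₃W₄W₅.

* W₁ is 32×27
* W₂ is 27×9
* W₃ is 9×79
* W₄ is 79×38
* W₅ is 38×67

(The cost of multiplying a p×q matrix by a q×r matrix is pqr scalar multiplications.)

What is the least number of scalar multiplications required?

77004

Adjacent pairs: W₁W₂ = 32·27·9 = 7776; W₂W₃ = 27·9·79 = 19197; W₃W₄ = 9·79·38 = 27018; W₄W₅ = 79·38·67 = 201134.
Length 3: W₁..W₃: k=1: 0+19197+32·27·79=87453; k=2: 7776+0+32·9·79=30528 → min 30528 | W₂..W₄: k=2: 0+27018+27·9·38=36252; k=3: 19197+0+27·79·38=100251 → min 36252 | W₃..W₅: k=3: 0+201134+9·79·67=248771; k=4: 27018+0+9·38·67=49932 → min 49932.
Length 4: W₁..W₄: k=1: 0+36252+32·27·38=69084; k=2: 7776+27018+32·9·38=45738; k=3: 30528+0+32·79·38=126592 → min 45738 | W₂..W₅: k=2: 0+49932+27·9·67=66213; k=3: 19197+201134+27·79·67=363242; k=4: 36252+0+27·38·67=104994 → min 66213.
Length 5: W₁..W₅: k=1: 0+66213+32·27·67=124101; k=2: 7776+49932+32·9·67=77004; k=3: 30528+201134+32·79·67=401038; k=4: 45738+0+32·38·67=127210 → min 77004.
Optimal order: ((W₁W₂)((W₃W₄)W₅)) with cost 77004.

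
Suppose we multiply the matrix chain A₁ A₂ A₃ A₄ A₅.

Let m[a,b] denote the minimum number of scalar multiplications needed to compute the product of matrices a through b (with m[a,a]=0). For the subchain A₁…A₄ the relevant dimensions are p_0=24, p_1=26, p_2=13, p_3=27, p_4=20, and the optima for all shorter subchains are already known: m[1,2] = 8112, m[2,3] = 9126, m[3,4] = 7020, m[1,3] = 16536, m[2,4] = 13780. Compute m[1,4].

m[1,4] = min over k∈[1,3] of m[1,k]+m[k+1,4]+p_{0}·p_k·p_{4}.
k=1: 0 + 13780 + 24·26·20 = 26260; k=2: 8112 + 7020 + 24·13·20 = 21372; k=3: 16536 + 0 + 24·27·20 = 29496.
Minimum: 21372 at k=2.

21372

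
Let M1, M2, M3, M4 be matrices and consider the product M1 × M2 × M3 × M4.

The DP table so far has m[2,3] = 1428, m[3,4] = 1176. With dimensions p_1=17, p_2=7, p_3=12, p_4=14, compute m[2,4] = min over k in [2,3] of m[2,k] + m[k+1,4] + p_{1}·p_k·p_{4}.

m[2,4] = min over k∈[2,3] of m[2,k]+m[k+1,4]+p_{1}·p_k·p_{4}.
k=2: 0 + 1176 + 17·7·14 = 2842; k=3: 1428 + 0 + 17·12·14 = 4284.
Minimum: 2842 at k=2.

2842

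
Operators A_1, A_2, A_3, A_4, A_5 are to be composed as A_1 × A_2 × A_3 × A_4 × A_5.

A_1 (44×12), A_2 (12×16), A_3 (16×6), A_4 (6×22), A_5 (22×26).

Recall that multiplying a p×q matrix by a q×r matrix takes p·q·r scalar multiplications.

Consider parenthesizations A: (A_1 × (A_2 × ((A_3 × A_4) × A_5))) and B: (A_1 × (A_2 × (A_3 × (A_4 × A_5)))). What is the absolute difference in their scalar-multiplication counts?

Order A = (A_1 × (A_2 × ((A_3 × A_4) × A_5))): (A_3 × A_4): 16×6 by 6×22 → 16×22, cost 16·6·22 = 2112; ((A_3 × A_4) × A_5): 16×22 by 22×26 → 16×26, cost 16·22·26 = 9152; cumulative 11264; (A_2 × ((A_3 × A_4) × A_5)): 12×16 by 16×26 → 12×26, cost 12·16·26 = 4992; cumulative 16256; (A_1 × (A_2 × ((A_3 × A_4) × A_5))): 44×12 by 12×26 → 44×26, cost 44·12·26 = 13728; cumulative 29984. Total 29984.
Order B = (A_1 × (A_2 × (A_3 × (A_4 × A_5)))): (A_4 × A_5): 6×22 by 22×26 → 6×26, cost 6·22·26 = 3432; (A_3 × (A_4 × A_5)): 16×6 by 6×26 → 16×26, cost 16·6·26 = 2496; cumulative 5928; (A_2 × (A_3 × (A_4 × A_5))): 12×16 by 16×26 → 12×26, cost 12·16·26 = 4992; cumulative 10920; (A_1 × (A_2 × (A_3 × (A_4 × A_5)))): 44×12 by 12×26 → 44×26, cost 44·12·26 = 13728; cumulative 24648. Total 24648.
Difference: |29984 − 24648| = 5336.

5336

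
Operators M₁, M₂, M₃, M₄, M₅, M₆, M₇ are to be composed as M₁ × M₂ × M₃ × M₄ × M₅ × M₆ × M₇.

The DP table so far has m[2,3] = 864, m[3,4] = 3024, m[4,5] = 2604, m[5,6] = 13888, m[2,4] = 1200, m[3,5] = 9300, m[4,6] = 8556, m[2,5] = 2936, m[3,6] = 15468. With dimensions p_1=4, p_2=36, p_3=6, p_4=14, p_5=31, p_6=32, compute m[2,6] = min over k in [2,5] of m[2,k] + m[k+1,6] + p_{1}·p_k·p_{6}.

m[2,6] = min over k∈[2,5] of m[2,k]+m[k+1,6]+p_{1}·p_k·p_{6}.
k=2: 0 + 15468 + 4·36·32 = 20076; k=3: 864 + 8556 + 4·6·32 = 10188; k=4: 1200 + 13888 + 4·14·32 = 16880; k=5: 2936 + 0 + 4·31·32 = 6904.
Minimum: 6904 at k=5.

6904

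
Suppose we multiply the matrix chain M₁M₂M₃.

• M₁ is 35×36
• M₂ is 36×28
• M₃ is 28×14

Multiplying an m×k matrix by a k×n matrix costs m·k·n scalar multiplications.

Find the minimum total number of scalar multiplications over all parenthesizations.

Order (M₁(M₂M₃)): (M₂M₃): 36×28 by 28×14 → 36×14, cost 36·28·14 = 14112; (M₁(M₂M₃)): 35×36 by 36×14 → 35×14, cost 35·36·14 = 17640; cumulative 31752. Total 31752.
Order ((M₁M₂)M₃): (M₁M₂): 35×36 by 36×28 → 35×28, cost 35·36·28 = 35280; ((M₁M₂)M₃): 35×28 by 28×14 → 35×14, cost 35·28·14 = 13720; cumulative 49000. Total 49000.
Minimum: 31752.

31752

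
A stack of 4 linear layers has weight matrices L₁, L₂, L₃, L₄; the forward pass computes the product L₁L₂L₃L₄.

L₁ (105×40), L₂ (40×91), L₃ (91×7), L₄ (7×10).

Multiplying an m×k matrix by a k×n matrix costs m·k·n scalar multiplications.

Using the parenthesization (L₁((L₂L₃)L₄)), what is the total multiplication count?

(L₂L₃): 40×91 by 91×7 → 40×7, cost 40·91·7 = 25480
((L₂L₃)L₄): 40×7 by 7×10 → 40×10, cost 40·7·10 = 2800; cumulative 28280
(L₁((L₂L₃)L₄)): 105×40 by 40×10 → 105×10, cost 105·40·10 = 42000; cumulative 70280
Total: 70280 scalar multiplications.

70280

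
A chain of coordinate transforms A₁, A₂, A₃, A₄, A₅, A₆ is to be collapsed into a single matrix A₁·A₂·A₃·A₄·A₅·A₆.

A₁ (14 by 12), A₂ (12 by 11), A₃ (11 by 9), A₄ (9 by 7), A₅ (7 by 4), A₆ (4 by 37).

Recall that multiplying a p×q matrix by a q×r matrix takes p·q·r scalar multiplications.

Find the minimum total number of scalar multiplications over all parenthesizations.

3920

Adjacent pairs: A₁A₂ = 14·12·11 = 1848; A₂A₃ = 12·11·9 = 1188; A₃A₄ = 11·9·7 = 693; A₄A₅ = 9·7·4 = 252; A₅A₆ = 7·4·37 = 1036.
Length 3: A₁..A₃: k=1: 0+1188+14·12·9=2700; k=2: 1848+0+14·11·9=3234 → min 2700 | A₂..A₄: k=2: 0+693+12·11·7=1617; k=3: 1188+0+12·9·7=1944 → min 1617 | A₃..A₅: k=3: 0+252+11·9·4=648; k=4: 693+0+11·7·4=1001 → min 648 | A₄..A₆: k=4: 0+1036+9·7·37=3367; k=5: 252+0+9·4·37=1584 → min 1584.
Length 4: A₁..A₄: k=1: 0+1617+14·12·7=2793; k=2: 1848+693+14·11·7=3619; k=3: 2700+0+14·9·7=3582 → min 2793 | A₂..A₅: k=2: 0+648+12·11·4=1176; k=3: 1188+252+12·9·4=1872; k=4: 1617+0+12·7·4=1953 → min 1176 | A₃..A₆: k=3: 0+1584+11·9·37=5247; k=4: 693+1036+11·7·37=4578; k=5: 648+0+11·4·37=2276 → min 2276.
Length 5: A₁..A₅: k=1: 0+1176+14·12·4=1848; k=2: 1848+648+14·11·4=3112; k=3: 2700+252+14·9·4=3456; k=4: 2793+0+14·7·4=3185 → min 1848 | A₂..A₆: k=2: 0+2276+12·11·37=7160; k=3: 1188+1584+12·9·37=6768; k=4: 1617+1036+12·7·37=5761; k=5: 1176+0+12·4·37=2952 → min 2952.
Length 6: A₁..A₆: k=1: 0+2952+14·12·37=9168; k=2: 1848+2276+14·11·37=9822; k=3: 2700+1584+14·9·37=8946; k=4: 2793+1036+14·7·37=7455; k=5: 1848+0+14·4·37=3920 → min 3920.
Optimal order: ((A₁·(A₂·(A₃·(A₄·A₅))))·A₆) with cost 3920.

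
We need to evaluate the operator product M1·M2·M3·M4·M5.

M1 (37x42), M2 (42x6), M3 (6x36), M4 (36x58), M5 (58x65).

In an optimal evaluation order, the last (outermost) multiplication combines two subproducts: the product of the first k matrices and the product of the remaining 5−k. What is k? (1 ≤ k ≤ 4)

Adjacent pairs: M1M2 = 37·42·6 = 9324; M2M3 = 42·6·36 = 9072; M3M4 = 6·36·58 = 12528; M4M5 = 36·58·65 = 135720.
Length 3: M1..M3: k=1: 0+9072+37·42·36=65016; k=2: 9324+0+37·6·36=17316 → min 17316 | M2..M4: k=2: 0+12528+42·6·58=27144; k=3: 9072+0+42·36·58=96768 → min 27144 | M3..M5: k=3: 0+135720+6·36·65=149760; k=4: 12528+0+6·58·65=35148 → min 35148.
Length 4: M1..M4: k=1: 0+27144+37·42·58=117276; k=2: 9324+12528+37·6·58=34728; k=3: 17316+0+37·36·58=94572 → min 34728 | M2..M5: k=2: 0+35148+42·6·65=51528; k=3: 9072+135720+42·36·65=243072; k=4: 27144+0+42·58·65=185484 → min 51528.
Top-level splits: k=1: (M1..M1)·(M2..M5) → 0+51528+37·42·65 = 152538; k=2: (M1..M2)·(M3..M5) → 9324+35148+37·6·65 = 58902; k=3: (M1..M3)·(M4..M5) → 17316+135720+37·36·65 = 239616; k=4: (M1..M4)·(M5..M5) → 34728+0+37·58·65 = 174218.
Best split is after M2, i.e. k = 2.

2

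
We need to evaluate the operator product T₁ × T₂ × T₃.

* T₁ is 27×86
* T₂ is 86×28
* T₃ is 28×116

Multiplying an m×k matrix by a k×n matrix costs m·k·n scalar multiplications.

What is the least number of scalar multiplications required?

152712

Order (T₁ × (T₂ × T₃)): (T₂ × T₃): 86×28 by 28×116 → 86×116, cost 86·28·116 = 279328; (T₁ × (T₂ × T₃)): 27×86 by 86×116 → 27×116, cost 27·86·116 = 269352; cumulative 548680. Total 548680.
Order ((T₁ × T₂) × T₃): (T₁ × T₂): 27×86 by 86×28 → 27×28, cost 27·86·28 = 65016; ((T₁ × T₂) × T₃): 27×28 by 28×116 → 27×116, cost 27·28·116 = 87696; cumulative 152712. Total 152712.
Minimum: 152712.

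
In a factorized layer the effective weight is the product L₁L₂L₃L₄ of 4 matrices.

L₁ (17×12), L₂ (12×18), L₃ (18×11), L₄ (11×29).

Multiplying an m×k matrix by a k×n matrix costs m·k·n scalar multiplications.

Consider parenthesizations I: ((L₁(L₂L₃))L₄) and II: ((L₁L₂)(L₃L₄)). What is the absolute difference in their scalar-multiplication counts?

8245

Order I = ((L₁(L₂L₃))L₄): (L₂L₃): 12×18 by 18×11 → 12×11, cost 12·18·11 = 2376; (L₁(L₂L₃)): 17×12 by 12×11 → 17×11, cost 17·12·11 = 2244; cumulative 4620; ((L₁(L₂L₃))L₄): 17×11 by 11×29 → 17×29, cost 17·11·29 = 5423; cumulative 10043. Total 10043.
Order II = ((L₁L₂)(L₃L₄)): (L₁L₂): 17×12 by 12×18 → 17×18, cost 17·12·18 = 3672; (L₃L₄): 18×11 by 11×29 → 18×29, cost 18·11·29 = 5742; ((L₁L₂)(L₃L₄)): 17×18 by 18×29 → 17×29, cost 17·18·29 = 8874; cumulative 18288. Total 18288.
Difference: |10043 − 18288| = 8245.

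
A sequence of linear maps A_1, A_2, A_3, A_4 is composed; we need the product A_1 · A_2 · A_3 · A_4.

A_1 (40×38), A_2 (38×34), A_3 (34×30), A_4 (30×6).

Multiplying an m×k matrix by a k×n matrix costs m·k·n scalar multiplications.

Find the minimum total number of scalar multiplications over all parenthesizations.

22992

Adjacent pairs: A_1A_2 = 40·38·34 = 51680; A_2A_3 = 38·34·30 = 38760; A_3A_4 = 34·30·6 = 6120.
Length 3: A_1..A_3: k=1: 0+38760+40·38·30=84360; k=2: 51680+0+40·34·30=92480 → min 84360 | A_2..A_4: k=2: 0+6120+38·34·6=13872; k=3: 38760+0+38·30·6=45600 → min 13872.
Length 4: A_1..A_4: k=1: 0+13872+40·38·6=22992; k=2: 51680+6120+40·34·6=65960; k=3: 84360+0+40·30·6=91560 → min 22992.
Optimal order: (A_1 · (A_2 · (A_3 · A_4))) with cost 22992.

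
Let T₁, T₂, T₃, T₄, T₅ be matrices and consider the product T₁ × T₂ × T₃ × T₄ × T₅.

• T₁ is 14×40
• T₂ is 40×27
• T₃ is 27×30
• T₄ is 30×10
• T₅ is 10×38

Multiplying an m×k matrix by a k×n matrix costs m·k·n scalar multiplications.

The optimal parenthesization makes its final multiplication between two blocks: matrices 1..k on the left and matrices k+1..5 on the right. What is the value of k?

4

Adjacent pairs: T₁T₂ = 14·40·27 = 15120; T₂T₃ = 40·27·30 = 32400; T₃T₄ = 27·30·10 = 8100; T₄T₅ = 30·10·38 = 11400.
Length 3: T₁..T₃: k=1: 0+32400+14·40·30=49200; k=2: 15120+0+14·27·30=26460 → min 26460 | T₂..T₄: k=2: 0+8100+40·27·10=18900; k=3: 32400+0+40·30·10=44400 → min 18900 | T₃..T₅: k=3: 0+11400+27·30·38=42180; k=4: 8100+0+27·10·38=18360 → min 18360.
Length 4: T₁..T₄: k=1: 0+18900+14·40·10=24500; k=2: 15120+8100+14·27·10=27000; k=3: 26460+0+14·30·10=30660 → min 24500 | T₂..T₅: k=2: 0+18360+40·27·38=59400; k=3: 32400+11400+40·30·38=89400; k=4: 18900+0+40·10·38=34100 → min 34100.
Top-level splits: k=1: (T₁..T₁)·(T₂..T₅) → 0+34100+14·40·38 = 55380; k=2: (T₁..T₂)·(T₃..T₅) → 15120+18360+14·27·38 = 47844; k=3: (T₁..T₃)·(T₄..T₅) → 26460+11400+14·30·38 = 53820; k=4: (T₁..T₄)·(T₅..T₅) → 24500+0+14·10·38 = 29820.
Best split is after T₄, i.e. k = 4.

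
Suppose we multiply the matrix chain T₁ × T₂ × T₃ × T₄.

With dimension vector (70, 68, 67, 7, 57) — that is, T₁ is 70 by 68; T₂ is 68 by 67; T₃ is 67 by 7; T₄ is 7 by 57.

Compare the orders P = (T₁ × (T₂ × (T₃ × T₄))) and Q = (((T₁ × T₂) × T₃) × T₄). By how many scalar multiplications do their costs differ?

Order P = (T₁ × (T₂ × (T₃ × T₄))): (T₃ × T₄): 67×7 by 7×57 → 67×57, cost 67·7·57 = 26733; (T₂ × (T₃ × T₄)): 68×67 by 67×57 → 68×57, cost 68·67·57 = 259692; cumulative 286425; (T₁ × (T₂ × (T₃ × T₄))): 70×68 by 68×57 → 70×57, cost 70·68·57 = 271320; cumulative 557745. Total 557745.
Order Q = (((T₁ × T₂) × T₃) × T₄): (T₁ × T₂): 70×68 by 68×67 → 70×67, cost 70·68·67 = 318920; ((T₁ × T₂) × T₃): 70×67 by 67×7 → 70×7, cost 70·67·7 = 32830; cumulative 351750; (((T₁ × T₂) × T₃) × T₄): 70×7 by 7×57 → 70×57, cost 70·7·57 = 27930; cumulative 379680. Total 379680.
Difference: |557745 − 379680| = 178065.

178065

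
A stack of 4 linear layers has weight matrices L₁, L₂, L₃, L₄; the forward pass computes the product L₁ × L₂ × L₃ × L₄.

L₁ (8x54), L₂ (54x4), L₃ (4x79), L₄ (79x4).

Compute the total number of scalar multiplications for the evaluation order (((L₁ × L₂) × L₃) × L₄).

(L₁ × L₂): 8×54 by 54×4 → 8×4, cost 8·54·4 = 1728
((L₁ × L₂) × L₃): 8×4 by 4×79 → 8×79, cost 8·4·79 = 2528; cumulative 4256
(((L₁ × L₂) × L₃) × L₄): 8×79 by 79×4 → 8×4, cost 8·79·4 = 2528; cumulative 6784
Total: 6784 scalar multiplications.

6784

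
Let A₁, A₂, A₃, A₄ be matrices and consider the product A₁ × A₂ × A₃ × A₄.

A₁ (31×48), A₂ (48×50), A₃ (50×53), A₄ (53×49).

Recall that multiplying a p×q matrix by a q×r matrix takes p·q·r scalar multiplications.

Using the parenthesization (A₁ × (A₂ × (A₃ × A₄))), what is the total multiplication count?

320362

(A₃ × A₄): 50×53 by 53×49 → 50×49, cost 50·53·49 = 129850
(A₂ × (A₃ × A₄)): 48×50 by 50×49 → 48×49, cost 48·50·49 = 117600; cumulative 247450
(A₁ × (A₂ × (A₃ × A₄))): 31×48 by 48×49 → 31×49, cost 31·48·49 = 72912; cumulative 320362
Total: 320362 scalar multiplications.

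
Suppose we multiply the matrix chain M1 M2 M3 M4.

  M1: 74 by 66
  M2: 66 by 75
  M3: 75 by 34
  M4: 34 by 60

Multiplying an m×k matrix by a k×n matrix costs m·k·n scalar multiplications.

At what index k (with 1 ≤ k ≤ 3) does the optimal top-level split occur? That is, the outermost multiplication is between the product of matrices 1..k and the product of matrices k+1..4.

3

Adjacent pairs: M1M2 = 74·66·75 = 366300; M2M3 = 66·75·34 = 168300; M3M4 = 75·34·60 = 153000.
Length 3: M1..M3: k=1: 0+168300+74·66·34=334356; k=2: 366300+0+74·75·34=555000 → min 334356 | M2..M4: k=2: 0+153000+66·75·60=450000; k=3: 168300+0+66·34·60=302940 → min 302940.
Top-level splits: k=1: (M1..M1)·(M2..M4) → 0+302940+74·66·60 = 595980; k=2: (M1..M2)·(M3..M4) → 366300+153000+74·75·60 = 852300; k=3: (M1..M3)·(M4..M4) → 334356+0+74·34·60 = 485316.
Best split is after M3, i.e. k = 3.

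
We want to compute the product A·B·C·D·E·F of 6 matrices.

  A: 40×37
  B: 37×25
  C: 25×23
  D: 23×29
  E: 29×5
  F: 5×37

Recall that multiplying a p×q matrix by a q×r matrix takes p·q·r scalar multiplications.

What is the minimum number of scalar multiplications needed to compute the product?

Adjacent pairs: AB = 40·37·25 = 37000; BC = 37·25·23 = 21275; CD = 25·23·29 = 16675; DE = 23·29·5 = 3335; EF = 29·5·37 = 5365.
Length 3: A..C: k=1: 0+21275+40·37·23=55315; k=2: 37000+0+40·25·23=60000 → min 55315 | B..D: k=2: 0+16675+37·25·29=43500; k=3: 21275+0+37·23·29=45954 → min 43500 | C..E: k=3: 0+3335+25·23·5=6210; k=4: 16675+0+25·29·5=20300 → min 6210 | D..F: k=4: 0+5365+23·29·37=30044; k=5: 3335+0+23·5·37=7590 → min 7590.
Length 4: A..D: k=1: 0+43500+40·37·29=86420; k=2: 37000+16675+40·25·29=82675; k=3: 55315+0+40·23·29=81995 → min 81995 | B..E: k=2: 0+6210+37·25·5=10835; k=3: 21275+3335+37·23·5=28865; k=4: 43500+0+37·29·5=48865 → min 10835 | C..F: k=3: 0+7590+25·23·37=28865; k=4: 16675+5365+25·29·37=48865; k=5: 6210+0+25·5·37=10835 → min 10835.
Length 5: A..E: k=1: 0+10835+40·37·5=18235; k=2: 37000+6210+40·25·5=48210; k=3: 55315+3335+40·23·5=63250; k=4: 81995+0+40·29·5=87795 → min 18235 | B..F: k=2: 0+10835+37·25·37=45060; k=3: 21275+7590+37·23·37=60352; k=4: 43500+5365+37·29·37=88566; k=5: 10835+0+37·5·37=17680 → min 17680.
Length 6: A..F: k=1: 0+17680+40·37·37=72440; k=2: 37000+10835+40·25·37=84835; k=3: 55315+7590+40·23·37=96945; k=4: 81995+5365+40·29·37=130280; k=5: 18235+0+40·5·37=25635 → min 25635.
Optimal order: ((A·(B·(C·(D·E))))·F) with cost 25635.

25635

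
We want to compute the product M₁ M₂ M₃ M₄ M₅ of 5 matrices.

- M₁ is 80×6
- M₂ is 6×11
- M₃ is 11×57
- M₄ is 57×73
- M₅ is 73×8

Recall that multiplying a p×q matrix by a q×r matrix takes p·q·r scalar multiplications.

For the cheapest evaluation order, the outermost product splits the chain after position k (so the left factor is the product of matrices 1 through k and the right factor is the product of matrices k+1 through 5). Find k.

1

Adjacent pairs: M₁M₂ = 80·6·11 = 5280; M₂M₃ = 6·11·57 = 3762; M₃M₄ = 11·57·73 = 45771; M₄M₅ = 57·73·8 = 33288.
Length 3: M₁..M₃: k=1: 0+3762+80·6·57=31122; k=2: 5280+0+80·11·57=55440 → min 31122 | M₂..M₄: k=2: 0+45771+6·11·73=50589; k=3: 3762+0+6·57·73=28728 → min 28728 | M₃..M₅: k=3: 0+33288+11·57·8=38304; k=4: 45771+0+11·73·8=52195 → min 38304.
Length 4: M₁..M₄: k=1: 0+28728+80·6·73=63768; k=2: 5280+45771+80·11·73=115291; k=3: 31122+0+80·57·73=364002 → min 63768 | M₂..M₅: k=2: 0+38304+6·11·8=38832; k=3: 3762+33288+6·57·8=39786; k=4: 28728+0+6·73·8=32232 → min 32232.
Top-level splits: k=1: (M₁..M₁)·(M₂..M₅) → 0+32232+80·6·8 = 36072; k=2: (M₁..M₂)·(M₃..M₅) → 5280+38304+80·11·8 = 50624; k=3: (M₁..M₃)·(M₄..M₅) → 31122+33288+80·57·8 = 100890; k=4: (M₁..M₄)·(M₅..M₅) → 63768+0+80·73·8 = 110488.
Best split is after M₁, i.e. k = 1.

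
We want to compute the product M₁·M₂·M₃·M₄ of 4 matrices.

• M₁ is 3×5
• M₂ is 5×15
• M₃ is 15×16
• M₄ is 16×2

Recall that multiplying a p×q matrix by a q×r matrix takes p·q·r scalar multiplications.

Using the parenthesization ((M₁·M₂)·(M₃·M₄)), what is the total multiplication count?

(M₁·M₂): 3×5 by 5×15 → 3×15, cost 3·5·15 = 225
(M₃·M₄): 15×16 by 16×2 → 15×2, cost 15·16·2 = 480
((M₁·M₂)·(M₃·M₄)): 3×15 by 15×2 → 3×2, cost 3·15·2 = 90; cumulative 795
Total: 795 scalar multiplications.

795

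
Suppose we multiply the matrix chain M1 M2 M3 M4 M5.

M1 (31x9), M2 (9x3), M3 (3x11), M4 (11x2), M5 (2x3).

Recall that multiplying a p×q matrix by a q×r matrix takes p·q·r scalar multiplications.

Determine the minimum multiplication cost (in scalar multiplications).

Adjacent pairs: M1M2 = 31·9·3 = 837; M2M3 = 9·3·11 = 297; M3M4 = 3·11·2 = 66; M4M5 = 11·2·3 = 66.
Length 3: M1..M3: k=1: 0+297+31·9·11=3366; k=2: 837+0+31·3·11=1860 → min 1860 | M2..M4: k=2: 0+66+9·3·2=120; k=3: 297+0+9·11·2=495 → min 120 | M3..M5: k=3: 0+66+3·11·3=165; k=4: 66+0+3·2·3=84 → min 84.
Length 4: M1..M4: k=1: 0+120+31·9·2=678; k=2: 837+66+31·3·2=1089; k=3: 1860+0+31·11·2=2542 → min 678 | M2..M5: k=2: 0+84+9·3·3=165; k=3: 297+66+9·11·3=660; k=4: 120+0+9·2·3=174 → min 165.
Length 5: M1..M5: k=1: 0+165+31·9·3=1002; k=2: 837+84+31·3·3=1200; k=3: 1860+66+31·11·3=2949; k=4: 678+0+31·2·3=864 → min 864.
Optimal order: ((M1 (M2 (M3 M4))) M5) with cost 864.

864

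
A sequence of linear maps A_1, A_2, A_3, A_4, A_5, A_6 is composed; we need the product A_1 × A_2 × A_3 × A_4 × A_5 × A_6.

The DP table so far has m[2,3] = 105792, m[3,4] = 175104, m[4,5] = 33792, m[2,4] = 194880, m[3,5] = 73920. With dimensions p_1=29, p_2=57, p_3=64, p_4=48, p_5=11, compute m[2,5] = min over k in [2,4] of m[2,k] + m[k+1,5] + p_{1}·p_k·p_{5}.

92103

m[2,5] = min over k∈[2,4] of m[2,k]+m[k+1,5]+p_{1}·p_k·p_{5}.
k=2: 0 + 73920 + 29·57·11 = 92103; k=3: 105792 + 33792 + 29·64·11 = 160000; k=4: 194880 + 0 + 29·48·11 = 210192.
Minimum: 92103 at k=2.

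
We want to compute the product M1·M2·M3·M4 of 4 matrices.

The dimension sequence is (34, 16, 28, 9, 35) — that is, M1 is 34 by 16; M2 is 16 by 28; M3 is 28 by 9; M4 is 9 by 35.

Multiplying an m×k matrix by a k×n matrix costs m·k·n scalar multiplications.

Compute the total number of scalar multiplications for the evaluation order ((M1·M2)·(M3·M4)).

57372

(M1·M2): 34×16 by 16×28 → 34×28, cost 34·16·28 = 15232
(M3·M4): 28×9 by 9×35 → 28×35, cost 28·9·35 = 8820
((M1·M2)·(M3·M4)): 34×28 by 28×35 → 34×35, cost 34·28·35 = 33320; cumulative 57372
Total: 57372 scalar multiplications.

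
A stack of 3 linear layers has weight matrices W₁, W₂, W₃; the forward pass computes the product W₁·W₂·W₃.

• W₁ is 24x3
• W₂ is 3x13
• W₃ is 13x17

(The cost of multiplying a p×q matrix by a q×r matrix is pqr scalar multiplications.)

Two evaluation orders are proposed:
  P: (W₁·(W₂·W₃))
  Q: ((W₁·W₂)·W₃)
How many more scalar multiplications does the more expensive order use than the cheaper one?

4353

Order P = (W₁·(W₂·W₃)): (W₂·W₃): 3×13 by 13×17 → 3×17, cost 3·13·17 = 663; (W₁·(W₂·W₃)): 24×3 by 3×17 → 24×17, cost 24·3·17 = 1224; cumulative 1887. Total 1887.
Order Q = ((W₁·W₂)·W₃): (W₁·W₂): 24×3 by 3×13 → 24×13, cost 24·3·13 = 936; ((W₁·W₂)·W₃): 24×13 by 13×17 → 24×17, cost 24·13·17 = 5304; cumulative 6240. Total 6240.
Difference: |1887 − 6240| = 4353.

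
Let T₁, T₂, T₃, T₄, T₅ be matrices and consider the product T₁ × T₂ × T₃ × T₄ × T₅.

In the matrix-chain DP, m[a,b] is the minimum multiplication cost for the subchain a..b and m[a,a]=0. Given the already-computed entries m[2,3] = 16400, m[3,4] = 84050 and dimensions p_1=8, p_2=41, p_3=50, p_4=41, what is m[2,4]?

m[2,4] = min over k∈[2,3] of m[2,k]+m[k+1,4]+p_{1}·p_k·p_{4}.
k=2: 0 + 84050 + 8·41·41 = 97498; k=3: 16400 + 0 + 8·50·41 = 32800.
Minimum: 32800 at k=3.

32800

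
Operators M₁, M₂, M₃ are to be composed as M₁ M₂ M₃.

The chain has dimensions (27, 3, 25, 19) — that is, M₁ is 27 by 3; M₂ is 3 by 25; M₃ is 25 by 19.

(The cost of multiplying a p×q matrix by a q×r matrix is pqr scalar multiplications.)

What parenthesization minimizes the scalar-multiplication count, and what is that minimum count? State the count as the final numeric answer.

2964

(M₁ (M₂ M₃)): cost 2964.
((M₁ M₂) M₃): cost 14850.
Optimal: (M₁ (M₂ M₃)) with cost 2964.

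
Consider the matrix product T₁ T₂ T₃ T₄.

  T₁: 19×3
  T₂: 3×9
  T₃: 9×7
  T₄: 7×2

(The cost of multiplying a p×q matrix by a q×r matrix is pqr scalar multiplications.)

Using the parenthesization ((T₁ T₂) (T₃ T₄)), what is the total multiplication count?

981

(T₁ T₂): 19×3 by 3×9 → 19×9, cost 19·3·9 = 513
(T₃ T₄): 9×7 by 7×2 → 9×2, cost 9·7·2 = 126
((T₁ T₂) (T₃ T₄)): 19×9 by 9×2 → 19×2, cost 19·9·2 = 342; cumulative 981
Total: 981 scalar multiplications.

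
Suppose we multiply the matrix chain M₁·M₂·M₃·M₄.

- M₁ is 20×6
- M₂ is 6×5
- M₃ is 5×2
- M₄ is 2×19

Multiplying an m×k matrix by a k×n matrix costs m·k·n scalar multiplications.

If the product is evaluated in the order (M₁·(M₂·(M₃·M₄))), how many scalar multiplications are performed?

(M₃·M₄): 5×2 by 2×19 → 5×19, cost 5·2·19 = 190
(M₂·(M₃·M₄)): 6×5 by 5×19 → 6×19, cost 6·5·19 = 570; cumulative 760
(M₁·(M₂·(M₃·M₄))): 20×6 by 6×19 → 20×19, cost 20·6·19 = 2280; cumulative 3040
Total: 3040 scalar multiplications.

3040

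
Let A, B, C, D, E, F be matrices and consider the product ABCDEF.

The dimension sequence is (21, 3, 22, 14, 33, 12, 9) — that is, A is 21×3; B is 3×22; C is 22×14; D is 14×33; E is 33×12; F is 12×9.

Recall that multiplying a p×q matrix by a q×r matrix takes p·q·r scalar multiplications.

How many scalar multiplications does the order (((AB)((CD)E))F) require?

(AB): 21×3 by 3×22 → 21×22, cost 21·3·22 = 1386
(CD): 22×14 by 14×33 → 22×33, cost 22·14·33 = 10164
((CD)E): 22×33 by 33×12 → 22×12, cost 22·33·12 = 8712; cumulative 18876
((AB)((CD)E)): 21×22 by 22×12 → 21×12, cost 21·22·12 = 5544; cumulative 25806
(((AB)((CD)E))F): 21×12 by 12×9 → 21×9, cost 21·12·9 = 2268; cumulative 28074
Total: 28074 scalar multiplications.

28074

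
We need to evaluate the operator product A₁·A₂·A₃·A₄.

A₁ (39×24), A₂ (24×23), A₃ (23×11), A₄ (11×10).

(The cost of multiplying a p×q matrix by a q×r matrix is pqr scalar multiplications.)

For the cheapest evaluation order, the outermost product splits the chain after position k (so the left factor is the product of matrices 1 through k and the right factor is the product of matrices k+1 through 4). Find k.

1

Adjacent pairs: A₁A₂ = 39·24·23 = 21528; A₂A₃ = 24·23·11 = 6072; A₃A₄ = 23·11·10 = 2530.
Length 3: A₁..A₃: k=1: 0+6072+39·24·11=16368; k=2: 21528+0+39·23·11=31395 → min 16368 | A₂..A₄: k=2: 0+2530+24·23·10=8050; k=3: 6072+0+24·11·10=8712 → min 8050.
Top-level splits: k=1: (A₁..A₁)·(A₂..A₄) → 0+8050+39·24·10 = 17410; k=2: (A₁..A₂)·(A₃..A₄) → 21528+2530+39·23·10 = 33028; k=3: (A₁..A₃)·(A₄..A₄) → 16368+0+39·11·10 = 20658.
Best split is after A₁, i.e. k = 1.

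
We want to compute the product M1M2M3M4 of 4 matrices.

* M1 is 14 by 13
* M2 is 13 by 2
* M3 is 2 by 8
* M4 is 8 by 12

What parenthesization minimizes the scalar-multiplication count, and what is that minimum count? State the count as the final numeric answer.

892

Adjacent pairs: M1M2 = 14·13·2 = 364; M2M3 = 13·2·8 = 208; M3M4 = 2·8·12 = 192.
Length 3: M1..M3: k=1: 0+208+14·13·8=1664; k=2: 364+0+14·2·8=588 → min 588 | M2..M4: k=2: 0+192+13·2·12=504; k=3: 208+0+13·8·12=1456 → min 504.
Length 4: M1..M4: k=1: 0+504+14·13·12=2688; k=2: 364+192+14·2·12=892; k=3: 588+0+14·8·12=1932 → min 892.
Optimal parenthesization: ((M1M2)(M3M4)) with cost 892.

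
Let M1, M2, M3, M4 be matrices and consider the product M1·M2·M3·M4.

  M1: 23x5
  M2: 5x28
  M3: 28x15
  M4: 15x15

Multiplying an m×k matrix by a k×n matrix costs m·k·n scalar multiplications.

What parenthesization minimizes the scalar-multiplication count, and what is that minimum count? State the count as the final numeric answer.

4950

Adjacent pairs: M1M2 = 23·5·28 = 3220; M2M3 = 5·28·15 = 2100; M3M4 = 28·15·15 = 6300.
Length 3: M1..M3: k=1: 0+2100+23·5·15=3825; k=2: 3220+0+23·28·15=12880 → min 3825 | M2..M4: k=2: 0+6300+5·28·15=8400; k=3: 2100+0+5·15·15=3225 → min 3225.
Length 4: M1..M4: k=1: 0+3225+23·5·15=4950; k=2: 3220+6300+23·28·15=19180; k=3: 3825+0+23·15·15=9000 → min 4950.
Optimal parenthesization: (M1·((M2·M3)·M4)) with cost 4950.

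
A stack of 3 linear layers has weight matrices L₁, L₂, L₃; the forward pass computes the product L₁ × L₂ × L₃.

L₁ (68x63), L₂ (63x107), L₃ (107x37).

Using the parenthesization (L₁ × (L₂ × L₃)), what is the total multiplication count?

(L₂ × L₃): 63×107 by 107×37 → 63×37, cost 63·107·37 = 249417
(L₁ × (L₂ × L₃)): 68×63 by 63×37 → 68×37, cost 68·63·37 = 158508; cumulative 407925
Total: 407925 scalar multiplications.

407925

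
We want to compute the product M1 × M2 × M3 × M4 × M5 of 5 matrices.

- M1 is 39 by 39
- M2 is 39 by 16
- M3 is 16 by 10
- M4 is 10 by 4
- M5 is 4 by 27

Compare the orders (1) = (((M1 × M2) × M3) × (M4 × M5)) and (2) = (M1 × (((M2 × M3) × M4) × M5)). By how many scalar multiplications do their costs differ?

10893

Order (1) = (((M1 × M2) × M3) × (M4 × M5)): (M1 × M2): 39×39 by 39×16 → 39×16, cost 39·39·16 = 24336; ((M1 × M2) × M3): 39×16 by 16×10 → 39×10, cost 39·16·10 = 6240; cumulative 30576; (M4 × M5): 10×4 by 4×27 → 10×27, cost 10·4·27 = 1080; (((M1 × M2) × M3) × (M4 × M5)): 39×10 by 10×27 → 39×27, cost 39·10·27 = 10530; cumulative 42186. Total 42186.
Order (2) = (M1 × (((M2 × M3) × M4) × M5)): (M2 × M3): 39×16 by 16×10 → 39×10, cost 39·16·10 = 6240; ((M2 × M3) × M4): 39×10 by 10×4 → 39×4, cost 39·10·4 = 1560; cumulative 7800; (((M2 × M3) × M4) × M5): 39×4 by 4×27 → 39×27, cost 39·4·27 = 4212; cumulative 12012; (M1 × (((M2 × M3) × M4) × M5)): 39×39 by 39×27 → 39×27, cost 39·39·27 = 41067; cumulative 53079. Total 53079.
Difference: |42186 − 53079| = 10893.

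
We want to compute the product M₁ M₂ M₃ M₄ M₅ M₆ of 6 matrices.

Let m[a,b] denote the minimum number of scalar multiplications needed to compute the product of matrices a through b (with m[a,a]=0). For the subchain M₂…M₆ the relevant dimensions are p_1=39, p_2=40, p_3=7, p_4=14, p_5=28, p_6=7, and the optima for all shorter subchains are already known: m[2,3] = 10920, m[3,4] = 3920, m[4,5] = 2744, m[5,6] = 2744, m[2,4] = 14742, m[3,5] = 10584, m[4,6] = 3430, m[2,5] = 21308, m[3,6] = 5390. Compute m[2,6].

m[2,6] = min over k∈[2,5] of m[2,k]+m[k+1,6]+p_{1}·p_k·p_{6}.
k=2: 0 + 5390 + 39·40·7 = 16310; k=3: 10920 + 3430 + 39·7·7 = 16261; k=4: 14742 + 2744 + 39·14·7 = 21308; k=5: 21308 + 0 + 39·28·7 = 28952.
Minimum: 16261 at k=3.

16261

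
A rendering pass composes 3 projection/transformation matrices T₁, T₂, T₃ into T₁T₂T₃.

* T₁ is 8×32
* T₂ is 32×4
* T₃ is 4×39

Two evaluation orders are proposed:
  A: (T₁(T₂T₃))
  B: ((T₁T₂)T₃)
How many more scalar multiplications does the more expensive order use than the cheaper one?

12704

Order A = (T₁(T₂T₃)): (T₂T₃): 32×4 by 4×39 → 32×39, cost 32·4·39 = 4992; (T₁(T₂T₃)): 8×32 by 32×39 → 8×39, cost 8·32·39 = 9984; cumulative 14976. Total 14976.
Order B = ((T₁T₂)T₃): (T₁T₂): 8×32 by 32×4 → 8×4, cost 8·32·4 = 1024; ((T₁T₂)T₃): 8×4 by 4×39 → 8×39, cost 8·4·39 = 1248; cumulative 2272. Total 2272.
Difference: |14976 − 2272| = 12704.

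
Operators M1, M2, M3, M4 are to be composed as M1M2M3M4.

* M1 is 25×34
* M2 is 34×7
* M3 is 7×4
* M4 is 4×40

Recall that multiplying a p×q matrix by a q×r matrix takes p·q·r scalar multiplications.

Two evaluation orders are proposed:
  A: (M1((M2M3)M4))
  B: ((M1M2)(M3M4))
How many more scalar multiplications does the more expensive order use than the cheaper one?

Order A = (M1((M2M3)M4)): (M2M3): 34×7 by 7×4 → 34×4, cost 34·7·4 = 952; ((M2M3)M4): 34×4 by 4×40 → 34×40, cost 34·4·40 = 5440; cumulative 6392; (M1((M2M3)M4)): 25×34 by 34×40 → 25×40, cost 25·34·40 = 34000; cumulative 40392. Total 40392.
Order B = ((M1M2)(M3M4)): (M1M2): 25×34 by 34×7 → 25×7, cost 25·34·7 = 5950; (M3M4): 7×4 by 4×40 → 7×40, cost 7·4·40 = 1120; ((M1M2)(M3M4)): 25×7 by 7×40 → 25×40, cost 25·7·40 = 7000; cumulative 14070. Total 14070.
Difference: |40392 − 14070| = 26322.

26322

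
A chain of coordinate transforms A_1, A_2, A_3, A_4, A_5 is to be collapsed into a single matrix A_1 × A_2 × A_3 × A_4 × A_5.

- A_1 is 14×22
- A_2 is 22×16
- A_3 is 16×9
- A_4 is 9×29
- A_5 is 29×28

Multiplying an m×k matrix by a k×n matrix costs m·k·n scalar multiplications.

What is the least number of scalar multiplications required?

16776

Adjacent pairs: A_1A_2 = 14·22·16 = 4928; A_2A_3 = 22·16·9 = 3168; A_3A_4 = 16·9·29 = 4176; A_4A_5 = 9·29·28 = 7308.
Length 3: A_1..A_3: k=1: 0+3168+14·22·9=5940; k=2: 4928+0+14·16·9=6944 → min 5940 | A_2..A_4: k=2: 0+4176+22·16·29=14384; k=3: 3168+0+22·9·29=8910 → min 8910 | A_3..A_5: k=3: 0+7308+16·9·28=11340; k=4: 4176+0+16·29·28=17168 → min 11340.
Length 4: A_1..A_4: k=1: 0+8910+14·22·29=17842; k=2: 4928+4176+14·16·29=15600; k=3: 5940+0+14·9·29=9594 → min 9594 | A_2..A_5: k=2: 0+11340+22·16·28=21196; k=3: 3168+7308+22·9·28=16020; k=4: 8910+0+22·29·28=26774 → min 16020.
Length 5: A_1..A_5: k=1: 0+16020+14·22·28=24644; k=2: 4928+11340+14·16·28=22540; k=3: 5940+7308+14·9·28=16776; k=4: 9594+0+14·29·28=20962 → min 16776.
Optimal order: ((A_1 × (A_2 × A_3)) × (A_4 × A_5)) with cost 16776.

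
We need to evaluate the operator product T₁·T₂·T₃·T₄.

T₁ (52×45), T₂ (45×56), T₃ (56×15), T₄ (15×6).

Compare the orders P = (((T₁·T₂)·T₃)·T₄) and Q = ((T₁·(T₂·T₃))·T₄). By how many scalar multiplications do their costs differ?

101820

Order P = (((T₁·T₂)·T₃)·T₄): (T₁·T₂): 52×45 by 45×56 → 52×56, cost 52·45·56 = 131040; ((T₁·T₂)·T₃): 52×56 by 56×15 → 52×15, cost 52·56·15 = 43680; cumulative 174720; (((T₁·T₂)·T₃)·T₄): 52×15 by 15×6 → 52×6, cost 52·15·6 = 4680; cumulative 179400. Total 179400.
Order Q = ((T₁·(T₂·T₃))·T₄): (T₂·T₃): 45×56 by 56×15 → 45×15, cost 45·56·15 = 37800; (T₁·(T₂·T₃)): 52×45 by 45×15 → 52×15, cost 52·45·15 = 35100; cumulative 72900; ((T₁·(T₂·T₃))·T₄): 52×15 by 15×6 → 52×6, cost 52·15·6 = 4680; cumulative 77580. Total 77580.
Difference: |179400 − 77580| = 101820.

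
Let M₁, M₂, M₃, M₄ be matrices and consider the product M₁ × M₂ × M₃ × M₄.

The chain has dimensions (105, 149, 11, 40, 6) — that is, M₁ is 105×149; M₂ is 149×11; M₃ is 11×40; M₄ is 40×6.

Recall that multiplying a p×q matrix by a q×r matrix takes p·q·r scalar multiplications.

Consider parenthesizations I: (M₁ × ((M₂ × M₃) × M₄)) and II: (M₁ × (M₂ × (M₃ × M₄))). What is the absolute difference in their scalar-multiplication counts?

88846

Order I = (M₁ × ((M₂ × M₃) × M₄)): (M₂ × M₃): 149×11 by 11×40 → 149×40, cost 149·11·40 = 65560; ((M₂ × M₃) × M₄): 149×40 by 40×6 → 149×6, cost 149·40·6 = 35760; cumulative 101320; (M₁ × ((M₂ × M₃) × M₄)): 105×149 by 149×6 → 105×6, cost 105·149·6 = 93870; cumulative 195190. Total 195190.
Order II = (M₁ × (M₂ × (M₃ × M₄))): (M₃ × M₄): 11×40 by 40×6 → 11×6, cost 11·40·6 = 2640; (M₂ × (M₃ × M₄)): 149×11 by 11×6 → 149×6, cost 149·11·6 = 9834; cumulative 12474; (M₁ × (M₂ × (M₃ × M₄))): 105×149 by 149×6 → 105×6, cost 105·149·6 = 93870; cumulative 106344. Total 106344.
Difference: |195190 − 106344| = 88846.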